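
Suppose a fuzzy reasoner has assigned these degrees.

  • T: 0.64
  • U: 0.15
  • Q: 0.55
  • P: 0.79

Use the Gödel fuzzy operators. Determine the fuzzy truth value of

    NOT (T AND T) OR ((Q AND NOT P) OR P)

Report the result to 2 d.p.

T AND T = min(a, b) on (0.64, 0.64) = 0.64
NOT (T AND T) = 1 − 0.64 = 0.36
NOT P = 1 − 0.79 = 0.21
Q AND NOT P = min(a, b) on (0.55, 0.21) = 0.21
(Q AND NOT P) OR P = max(a, b) on (0.21, 0.79) = 0.79
NOT (T AND T) OR ((Q AND NOT P) OR P) = max(a, b) on (0.36, 0.79) = 0.79

0.79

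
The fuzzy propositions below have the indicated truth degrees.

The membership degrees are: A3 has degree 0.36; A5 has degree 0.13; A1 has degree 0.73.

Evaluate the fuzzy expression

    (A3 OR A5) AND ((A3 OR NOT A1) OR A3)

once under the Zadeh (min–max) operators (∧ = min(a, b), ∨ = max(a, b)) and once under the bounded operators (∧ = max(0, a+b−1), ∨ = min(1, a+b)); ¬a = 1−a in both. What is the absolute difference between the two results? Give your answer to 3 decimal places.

0.120

Under Zadeh (min–max):
  A3 OR A5 = max(a, b) on (0.36, 0.13) = 0.36
  NOT A1 = 1 − 0.73 = 0.27
  A3 OR NOT A1 = max(a, b) on (0.36, 0.27) = 0.36
  (A3 OR NOT A1) OR A3 = max(a, b) on (0.36, 0.36) = 0.36
  (A3 OR A5) AND ((A3 OR NOT A1) OR A3) = min(a, b) on (0.36, 0.36) = 0.36
  → value = 0.3600
Under bounded:
  A3 OR A5 = min(1, a+b) on (0.36, 0.13) = 0.49
  NOT A1 = 1 − 0.73 = 0.27
  A3 OR NOT A1 = min(1, a+b) on (0.36, 0.27) = 0.63
  (A3 OR NOT A1) OR A3 = min(1, a+b) on (0.63, 0.36) = 0.99
  (A3 OR A5) AND ((A3 OR NOT A1) OR A3) = max(0, a+b−1) on (0.49, 0.99) = 0.48
  → value = 0.4800
|0.3600 − 0.4800| = 0.120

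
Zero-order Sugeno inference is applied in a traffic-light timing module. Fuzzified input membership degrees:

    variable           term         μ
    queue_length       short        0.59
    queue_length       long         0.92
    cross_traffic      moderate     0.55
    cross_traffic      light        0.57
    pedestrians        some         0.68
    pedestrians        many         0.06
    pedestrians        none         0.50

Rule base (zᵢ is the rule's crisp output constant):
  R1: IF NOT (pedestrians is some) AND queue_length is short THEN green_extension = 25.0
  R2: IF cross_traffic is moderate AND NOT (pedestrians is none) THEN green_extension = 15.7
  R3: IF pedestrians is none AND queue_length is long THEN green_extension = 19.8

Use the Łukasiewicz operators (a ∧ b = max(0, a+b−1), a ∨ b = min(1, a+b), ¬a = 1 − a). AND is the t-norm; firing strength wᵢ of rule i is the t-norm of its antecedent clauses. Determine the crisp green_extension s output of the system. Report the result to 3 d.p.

19.364

R1 (z=25.0): ¬some=1−0.68=0.32, short=0.59; AND[max(0, a+b−1)] → w = 0.00
R2 (z=15.7): moderate=0.55, ¬none=1−0.50=0.50; AND[max(0, a+b−1)] → w = 0.05
R3 (z=19.8): none=0.50, long=0.92; AND[max(0, a+b−1)] → w = 0.42
Weighted average = (0.00·25.0 + 0.05·15.7 + 0.42·19.8) / (0.00 + 0.05 + 0.42)
  = 9.1010 / 0.4700 = 19.364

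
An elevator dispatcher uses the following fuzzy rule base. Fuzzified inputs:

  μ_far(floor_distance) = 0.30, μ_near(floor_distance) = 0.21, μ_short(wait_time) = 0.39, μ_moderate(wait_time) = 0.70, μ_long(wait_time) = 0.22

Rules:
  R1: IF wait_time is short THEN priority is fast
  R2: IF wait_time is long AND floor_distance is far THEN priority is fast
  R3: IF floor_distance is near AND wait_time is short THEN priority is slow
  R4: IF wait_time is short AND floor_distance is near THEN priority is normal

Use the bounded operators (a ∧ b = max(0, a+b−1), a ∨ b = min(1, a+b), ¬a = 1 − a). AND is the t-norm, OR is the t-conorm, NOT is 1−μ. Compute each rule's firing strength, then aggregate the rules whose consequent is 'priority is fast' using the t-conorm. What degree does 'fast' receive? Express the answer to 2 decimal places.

0.39

R1: short=0.39 → w = 0.39
R2: long=0.22, far=0.30; AND[max(0, a+b−1)] → w = 0.00
R3: near=0.21, short=0.39; AND[max(0, a+b−1)] → w = 0.00
R4: short=0.39, near=0.21; AND[max(0, a+b−1)] → w = 0.00
Rules with consequent 'fast': {R1, R2} → strengths 0.39, 0.00
Aggregate via t-conorm [min(1, a+b)]: 0.39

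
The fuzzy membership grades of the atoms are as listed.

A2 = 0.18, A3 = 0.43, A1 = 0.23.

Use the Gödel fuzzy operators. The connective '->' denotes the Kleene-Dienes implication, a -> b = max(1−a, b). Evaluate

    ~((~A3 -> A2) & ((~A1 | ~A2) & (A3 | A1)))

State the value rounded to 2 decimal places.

0.57

~A3 = 1 − 0.43 = 0.57
~A3 -> A2  [Kleene-Dienes: max(1−a, b)] with a=0.57, b=0.18 → 0.43
~A1 = 1 − 0.23 = 0.77
~A2 = 1 − 0.18 = 0.82
~A1 | ~A2 = max(a, b) on (0.77, 0.82) = 0.82
A3 | A1 = max(a, b) on (0.43, 0.23) = 0.43
(~A1 | ~A2) & (A3 | A1) = min(a, b) on (0.82, 0.43) = 0.43
(~A3 -> A2) & ((~A1 | ~A2) & (A3 | A1)) = min(a, b) on (0.43, 0.43) = 0.43
~((~A3 -> A2) & ((~A1 | ~A2) & (A3 | A1))) = 1 − 0.43 = 0.57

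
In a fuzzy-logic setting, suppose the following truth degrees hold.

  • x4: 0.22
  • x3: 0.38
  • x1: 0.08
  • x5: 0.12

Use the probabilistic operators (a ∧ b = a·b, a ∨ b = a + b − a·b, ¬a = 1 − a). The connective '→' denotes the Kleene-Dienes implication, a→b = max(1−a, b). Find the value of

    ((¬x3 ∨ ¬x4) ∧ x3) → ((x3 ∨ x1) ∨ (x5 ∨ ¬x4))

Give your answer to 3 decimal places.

¬x3 = 1 − 0.3800 = 0.6200
¬x4 = 1 − 0.2200 = 0.7800
¬x3 ∨ ¬x4 = a + b − a·b on (0.6200, 0.7800) = 0.9164
(¬x3 ∨ ¬x4) ∧ x3 = a·b on (0.9164, 0.3800) = 0.3482
x3 ∨ x1 = a + b − a·b on (0.3800, 0.0800) = 0.4296
¬x4 = 1 − 0.2200 = 0.7800
x5 ∨ ¬x4 = a + b − a·b on (0.1200, 0.7800) = 0.8064
(x3 ∨ x1) ∨ (x5 ∨ ¬x4) = a + b − a·b on (0.4296, 0.8064) = 0.8896
((¬x3 ∨ ¬x4) ∧ x3) → ((x3 ∨ x1) ∨ (x5 ∨ ¬x4))  [Kleene-Dienes: max(1−a, b)] with a=0.3482, b=0.8896 → 0.8896

0.890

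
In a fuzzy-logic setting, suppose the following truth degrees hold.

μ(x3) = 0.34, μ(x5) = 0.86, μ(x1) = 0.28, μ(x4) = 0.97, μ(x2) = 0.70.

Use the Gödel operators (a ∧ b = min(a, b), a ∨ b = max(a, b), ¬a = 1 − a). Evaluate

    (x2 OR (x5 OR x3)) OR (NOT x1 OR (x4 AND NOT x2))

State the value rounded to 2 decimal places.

0.86

x5 OR x3 = max(a, b) on (0.86, 0.34) = 0.86
x2 OR (x5 OR x3) = max(a, b) on (0.70, 0.86) = 0.86
NOT x1 = 1 − 0.28 = 0.72
NOT x2 = 1 − 0.70 = 0.30
x4 AND NOT x2 = min(a, b) on (0.97, 0.30) = 0.30
NOT x1 OR (x4 AND NOT x2) = max(a, b) on (0.72, 0.30) = 0.72
(x2 OR (x5 OR x3)) OR (NOT x1 OR (x4 AND NOT x2)) = max(a, b) on (0.86, 0.72) = 0.86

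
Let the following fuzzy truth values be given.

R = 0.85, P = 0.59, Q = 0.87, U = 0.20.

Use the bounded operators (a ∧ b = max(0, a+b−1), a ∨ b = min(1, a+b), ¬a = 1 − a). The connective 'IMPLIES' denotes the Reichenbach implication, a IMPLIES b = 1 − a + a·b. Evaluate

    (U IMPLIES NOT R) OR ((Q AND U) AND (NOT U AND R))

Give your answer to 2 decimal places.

NOT R = 1 − 0.85 = 0.15
U IMPLIES NOT R  [Reichenbach: 1 − a + a·b] with a=0.20, b=0.15 → 0.83
Q AND U = max(0, a+b−1) on (0.87, 0.20) = 0.07
NOT U = 1 − 0.20 = 0.80
NOT U AND R = max(0, a+b−1) on (0.80, 0.85) = 0.65
(Q AND U) AND (NOT U AND R) = max(0, a+b−1) on (0.07, 0.65) = 0.00
(U IMPLIES NOT R) OR ((Q AND U) AND (NOT U AND R)) = min(1, a+b) on (0.83, 0.00) = 0.83

0.83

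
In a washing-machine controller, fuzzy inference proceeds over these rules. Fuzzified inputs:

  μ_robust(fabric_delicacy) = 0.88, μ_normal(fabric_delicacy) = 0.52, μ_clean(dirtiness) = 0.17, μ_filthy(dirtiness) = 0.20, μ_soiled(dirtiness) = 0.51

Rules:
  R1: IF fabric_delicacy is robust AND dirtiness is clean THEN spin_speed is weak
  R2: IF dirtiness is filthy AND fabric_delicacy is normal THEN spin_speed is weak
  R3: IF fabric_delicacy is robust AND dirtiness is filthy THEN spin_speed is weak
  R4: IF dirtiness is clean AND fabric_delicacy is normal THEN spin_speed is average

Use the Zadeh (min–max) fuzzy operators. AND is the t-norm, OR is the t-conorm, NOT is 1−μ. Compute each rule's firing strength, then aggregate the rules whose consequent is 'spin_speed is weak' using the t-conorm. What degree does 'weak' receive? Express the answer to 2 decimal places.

0.20

R1: robust=0.88, clean=0.17; AND[min(a, b)] → w = 0.17
R2: filthy=0.20, normal=0.52; AND[min(a, b)] → w = 0.20
R3: robust=0.88, filthy=0.20; AND[min(a, b)] → w = 0.20
R4: clean=0.17, normal=0.52; AND[min(a, b)] → w = 0.17
Rules with consequent 'weak': {R1, R2, R3} → strengths 0.17, 0.20, 0.20
Aggregate via t-conorm [max(a, b)]: 0.20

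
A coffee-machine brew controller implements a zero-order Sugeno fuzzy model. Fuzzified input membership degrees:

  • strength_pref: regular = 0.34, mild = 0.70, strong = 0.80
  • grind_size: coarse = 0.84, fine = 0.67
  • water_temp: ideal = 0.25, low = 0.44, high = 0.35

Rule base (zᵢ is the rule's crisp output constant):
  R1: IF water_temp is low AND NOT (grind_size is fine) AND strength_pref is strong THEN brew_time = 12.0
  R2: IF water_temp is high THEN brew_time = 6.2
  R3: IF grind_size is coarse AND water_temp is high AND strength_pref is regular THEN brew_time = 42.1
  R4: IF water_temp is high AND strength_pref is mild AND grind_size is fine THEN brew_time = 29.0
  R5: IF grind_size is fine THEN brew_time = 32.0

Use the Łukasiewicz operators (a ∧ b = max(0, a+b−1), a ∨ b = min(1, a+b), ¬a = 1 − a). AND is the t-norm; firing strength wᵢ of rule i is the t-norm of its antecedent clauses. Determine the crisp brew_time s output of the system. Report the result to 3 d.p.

R1 (z=12.0): low=0.44, ¬fine=1−0.67=0.33, strong=0.80; AND[max(0, a+b−1)] → w = 0.00
R2 (z=6.2): high=0.35 → w = 0.35
R3 (z=42.1): coarse=0.84, high=0.35, regular=0.34; AND[max(0, a+b−1)] → w = 0.00
R4 (z=29.0): high=0.35, mild=0.70, fine=0.67; AND[max(0, a+b−1)] → w = 0.00
R5 (z=32.0): fine=0.67 → w = 0.67
Weighted average = (0.00·12.0 + 0.35·6.2 + 0.00·42.1 + 0.00·29.0 + 0.67·32.0) / (0.00 + 0.35 + 0.00 + 0.00 + 0.67)
  = 23.6100 / 1.0200 = 23.147

23.147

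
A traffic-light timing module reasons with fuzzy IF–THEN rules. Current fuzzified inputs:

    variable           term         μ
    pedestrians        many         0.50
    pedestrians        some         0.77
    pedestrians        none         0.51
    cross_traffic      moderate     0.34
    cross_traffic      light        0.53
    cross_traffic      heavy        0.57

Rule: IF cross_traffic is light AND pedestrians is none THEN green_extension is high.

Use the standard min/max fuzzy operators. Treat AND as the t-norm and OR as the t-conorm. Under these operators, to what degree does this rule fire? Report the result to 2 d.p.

firing strength: light=0.53, none=0.51; AND[min(a, b)] → w = 0.51

0.51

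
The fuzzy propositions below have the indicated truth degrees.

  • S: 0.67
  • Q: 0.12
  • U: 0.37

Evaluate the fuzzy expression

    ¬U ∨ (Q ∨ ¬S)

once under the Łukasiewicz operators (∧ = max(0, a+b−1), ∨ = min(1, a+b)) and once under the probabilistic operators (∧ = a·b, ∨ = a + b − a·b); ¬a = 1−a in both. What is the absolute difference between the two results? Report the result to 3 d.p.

Under Łukasiewicz:
  ¬U = 1 − 0.37 = 0.63
  ¬S = 1 − 0.67 = 0.33
  Q ∨ ¬S = min(1, a+b) on (0.12, 0.33) = 0.45
  ¬U ∨ (Q ∨ ¬S) = min(1, a+b) on (0.63, 0.45) = 1.00
  → value = 1.0000
Under probabilistic:
  ¬U = 1 − 0.3700 = 0.6300
  ¬S = 1 − 0.6700 = 0.3300
  Q ∨ ¬S = a + b − a·b on (0.1200, 0.3300) = 0.4104
  ¬U ∨ (Q ∨ ¬S) = a + b − a·b on (0.6300, 0.4104) = 0.7818
  → value = 0.7818
|1.0000 − 0.7818| = 0.218

0.218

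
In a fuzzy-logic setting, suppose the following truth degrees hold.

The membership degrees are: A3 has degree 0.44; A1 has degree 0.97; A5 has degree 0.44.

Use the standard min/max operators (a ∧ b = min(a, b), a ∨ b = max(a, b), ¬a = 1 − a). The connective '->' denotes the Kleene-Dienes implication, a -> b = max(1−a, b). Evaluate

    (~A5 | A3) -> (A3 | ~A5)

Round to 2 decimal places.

0.56

~A5 = 1 − 0.44 = 0.56
~A5 | A3 = max(a, b) on (0.56, 0.44) = 0.56
~A5 = 1 − 0.44 = 0.56
A3 | ~A5 = max(a, b) on (0.44, 0.56) = 0.56
(~A5 | A3) -> (A3 | ~A5)  [Kleene-Dienes: max(1−a, b)] with a=0.56, b=0.56 → 0.56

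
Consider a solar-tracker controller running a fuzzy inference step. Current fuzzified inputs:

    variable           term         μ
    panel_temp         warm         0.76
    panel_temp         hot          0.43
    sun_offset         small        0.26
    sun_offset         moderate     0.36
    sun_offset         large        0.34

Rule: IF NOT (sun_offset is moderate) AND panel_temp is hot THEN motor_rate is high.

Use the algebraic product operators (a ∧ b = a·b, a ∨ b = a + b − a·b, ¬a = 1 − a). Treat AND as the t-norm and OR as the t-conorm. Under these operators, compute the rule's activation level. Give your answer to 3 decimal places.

0.275

firing strength: ¬moderate=1−0.36=0.64, hot=0.43; AND[a·b] → w = 0.2752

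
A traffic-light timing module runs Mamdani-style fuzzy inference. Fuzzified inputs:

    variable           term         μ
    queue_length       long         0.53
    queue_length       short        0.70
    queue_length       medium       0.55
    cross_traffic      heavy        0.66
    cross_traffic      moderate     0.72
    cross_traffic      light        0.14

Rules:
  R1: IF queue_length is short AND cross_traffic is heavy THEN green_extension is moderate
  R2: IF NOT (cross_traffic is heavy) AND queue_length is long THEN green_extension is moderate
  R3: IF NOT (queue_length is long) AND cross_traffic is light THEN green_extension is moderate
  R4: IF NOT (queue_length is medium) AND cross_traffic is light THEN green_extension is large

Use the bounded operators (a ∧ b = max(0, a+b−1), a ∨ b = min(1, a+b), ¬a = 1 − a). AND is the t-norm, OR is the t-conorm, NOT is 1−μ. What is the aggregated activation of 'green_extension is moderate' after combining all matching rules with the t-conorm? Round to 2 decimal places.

0.36

R1: short=0.70, heavy=0.66; AND[max(0, a+b−1)] → w = 0.36
R2: ¬heavy=1−0.66=0.34, long=0.53; AND[max(0, a+b−1)] → w = 0.00
R3: ¬long=1−0.53=0.47, light=0.14; AND[max(0, a+b−1)] → w = 0.00
R4: ¬medium=1−0.55=0.45, light=0.14; AND[max(0, a+b−1)] → w = 0.00
Rules with consequent 'moderate': {R1, R2, R3} → strengths 0.36, 0.00, 0.00
Aggregate via t-conorm [min(1, a+b)]: 0.36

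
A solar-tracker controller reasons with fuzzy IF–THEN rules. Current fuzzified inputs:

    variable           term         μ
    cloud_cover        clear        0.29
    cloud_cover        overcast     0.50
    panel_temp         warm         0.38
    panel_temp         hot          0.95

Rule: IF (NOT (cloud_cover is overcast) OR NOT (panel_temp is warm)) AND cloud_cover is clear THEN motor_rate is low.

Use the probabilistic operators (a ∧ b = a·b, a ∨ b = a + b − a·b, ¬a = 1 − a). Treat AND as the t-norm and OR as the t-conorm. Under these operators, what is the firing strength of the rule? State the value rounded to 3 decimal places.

firing strength: (¬overcast=1−0.50=0.50 OR ¬warm=1−0.38=0.62) = 0.8100; AND[a·b] with clear=0.29 → w = 0.2349

0.235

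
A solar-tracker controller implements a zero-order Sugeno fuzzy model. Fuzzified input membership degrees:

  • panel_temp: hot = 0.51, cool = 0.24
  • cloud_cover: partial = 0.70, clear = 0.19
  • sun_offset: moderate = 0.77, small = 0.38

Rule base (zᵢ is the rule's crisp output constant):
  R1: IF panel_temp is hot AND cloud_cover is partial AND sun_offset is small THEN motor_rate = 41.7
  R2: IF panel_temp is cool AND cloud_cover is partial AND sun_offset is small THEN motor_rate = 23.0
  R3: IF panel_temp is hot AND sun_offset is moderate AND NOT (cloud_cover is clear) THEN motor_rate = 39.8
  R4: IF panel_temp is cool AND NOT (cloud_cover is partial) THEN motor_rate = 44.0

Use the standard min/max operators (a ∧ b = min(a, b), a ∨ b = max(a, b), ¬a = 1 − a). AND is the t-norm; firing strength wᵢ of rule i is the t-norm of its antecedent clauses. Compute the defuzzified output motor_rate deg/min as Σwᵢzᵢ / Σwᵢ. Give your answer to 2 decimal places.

38.12

R1 (z=41.7): hot=0.51, partial=0.70, small=0.38; AND[min(a, b)] → w = 0.38
R2 (z=23.0): cool=0.24, partial=0.70, small=0.38; AND[min(a, b)] → w = 0.24
R3 (z=39.8): hot=0.51, moderate=0.77, ¬clear=1−0.19=0.81; AND[min(a, b)] → w = 0.51
R4 (z=44.0): cool=0.24, ¬partial=1−0.70=0.30; AND[min(a, b)] → w = 0.24
Weighted average = (0.38·41.7 + 0.24·23.0 + 0.51·39.8 + 0.24·44.0) / (0.38 + 0.24 + 0.51 + 0.24)
  = 52.2240 / 1.3700 = 38.12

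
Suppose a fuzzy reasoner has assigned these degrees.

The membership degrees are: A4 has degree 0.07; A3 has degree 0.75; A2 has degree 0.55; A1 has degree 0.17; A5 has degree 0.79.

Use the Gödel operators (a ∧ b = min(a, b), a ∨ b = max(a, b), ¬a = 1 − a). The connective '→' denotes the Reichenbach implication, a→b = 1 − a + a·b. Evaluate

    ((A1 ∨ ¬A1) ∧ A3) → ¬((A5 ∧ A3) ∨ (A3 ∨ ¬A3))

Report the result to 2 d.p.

¬A1 = 1 − 0.17 = 0.83
A1 ∨ ¬A1 = max(a, b) on (0.17, 0.83) = 0.83
(A1 ∨ ¬A1) ∧ A3 = min(a, b) on (0.83, 0.75) = 0.75
A5 ∧ A3 = min(a, b) on (0.79, 0.75) = 0.75
¬A3 = 1 − 0.75 = 0.25
A3 ∨ ¬A3 = max(a, b) on (0.75, 0.25) = 0.75
(A5 ∧ A3) ∨ (A3 ∨ ¬A3) = max(a, b) on (0.75, 0.75) = 0.75
¬((A5 ∧ A3) ∨ (A3 ∨ ¬A3)) = 1 − 0.75 = 0.25
((A1 ∨ ¬A1) ∧ A3) → ¬((A5 ∧ A3) ∨ (A3 ∨ ¬A3))  [Reichenbach: 1 − a + a·b] with a=0.75, b=0.25 → 0.44

0.44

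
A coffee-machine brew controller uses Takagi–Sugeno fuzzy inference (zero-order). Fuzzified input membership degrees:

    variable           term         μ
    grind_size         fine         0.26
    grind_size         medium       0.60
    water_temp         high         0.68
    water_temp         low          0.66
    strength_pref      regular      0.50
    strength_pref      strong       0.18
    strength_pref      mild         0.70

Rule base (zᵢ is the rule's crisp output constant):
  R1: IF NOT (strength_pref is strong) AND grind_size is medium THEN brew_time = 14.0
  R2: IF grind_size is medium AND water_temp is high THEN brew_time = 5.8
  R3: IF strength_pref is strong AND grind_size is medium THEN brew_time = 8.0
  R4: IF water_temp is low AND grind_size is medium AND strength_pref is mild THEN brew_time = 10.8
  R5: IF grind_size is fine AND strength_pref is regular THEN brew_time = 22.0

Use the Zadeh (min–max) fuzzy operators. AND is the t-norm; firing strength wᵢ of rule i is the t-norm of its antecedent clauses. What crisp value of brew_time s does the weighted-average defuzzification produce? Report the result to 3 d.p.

R1 (z=14.0): ¬strong=1−0.18=0.82, medium=0.60; AND[min(a, b)] → w = 0.60
R2 (z=5.8): medium=0.60, high=0.68; AND[min(a, b)] → w = 0.60
R3 (z=8.0): strong=0.18, medium=0.60; AND[min(a, b)] → w = 0.18
R4 (z=10.8): low=0.66, medium=0.60, mild=0.70; AND[min(a, b)] → w = 0.60
R5 (z=22.0): fine=0.26, regular=0.50; AND[min(a, b)] → w = 0.26
Weighted average = (0.60·14.0 + 0.60·5.8 + 0.18·8.0 + 0.60·10.8 + 0.26·22.0) / (0.60 + 0.60 + 0.18 + 0.60 + 0.26)
  = 25.5200 / 2.2400 = 11.393

11.393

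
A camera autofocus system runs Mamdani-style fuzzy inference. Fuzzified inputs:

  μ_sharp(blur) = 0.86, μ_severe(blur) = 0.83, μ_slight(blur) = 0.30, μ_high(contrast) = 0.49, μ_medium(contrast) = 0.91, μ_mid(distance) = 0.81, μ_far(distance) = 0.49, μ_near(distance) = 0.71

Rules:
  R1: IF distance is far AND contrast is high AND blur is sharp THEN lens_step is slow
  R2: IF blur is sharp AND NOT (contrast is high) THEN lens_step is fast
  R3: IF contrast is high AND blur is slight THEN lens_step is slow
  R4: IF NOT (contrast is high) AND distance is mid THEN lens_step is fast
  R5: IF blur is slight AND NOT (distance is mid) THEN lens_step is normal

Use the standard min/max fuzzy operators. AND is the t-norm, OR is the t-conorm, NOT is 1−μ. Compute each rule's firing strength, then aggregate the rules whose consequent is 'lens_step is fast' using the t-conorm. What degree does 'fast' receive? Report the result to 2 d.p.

0.51

R1: far=0.49, high=0.49, sharp=0.86; AND[min(a, b)] → w = 0.49
R2: sharp=0.86, ¬high=1−0.49=0.51; AND[min(a, b)] → w = 0.51
R3: high=0.49, slight=0.30; AND[min(a, b)] → w = 0.30
R4: ¬high=1−0.49=0.51, mid=0.81; AND[min(a, b)] → w = 0.51
R5: slight=0.30, ¬mid=1−0.81=0.19; AND[min(a, b)] → w = 0.19
Rules with consequent 'fast': {R2, R4} → strengths 0.51, 0.51
Aggregate via t-conorm [max(a, b)]: 0.51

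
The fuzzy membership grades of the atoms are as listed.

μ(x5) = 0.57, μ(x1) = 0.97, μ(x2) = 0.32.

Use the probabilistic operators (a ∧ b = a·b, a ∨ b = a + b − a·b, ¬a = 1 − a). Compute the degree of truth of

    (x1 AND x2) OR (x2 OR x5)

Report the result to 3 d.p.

x1 AND x2 = a·b on (0.9700, 0.3200) = 0.3104
x2 OR x5 = a + b − a·b on (0.3200, 0.5700) = 0.7076
(x1 AND x2) OR (x2 OR x5) = a + b − a·b on (0.3104, 0.7076) = 0.7984

0.798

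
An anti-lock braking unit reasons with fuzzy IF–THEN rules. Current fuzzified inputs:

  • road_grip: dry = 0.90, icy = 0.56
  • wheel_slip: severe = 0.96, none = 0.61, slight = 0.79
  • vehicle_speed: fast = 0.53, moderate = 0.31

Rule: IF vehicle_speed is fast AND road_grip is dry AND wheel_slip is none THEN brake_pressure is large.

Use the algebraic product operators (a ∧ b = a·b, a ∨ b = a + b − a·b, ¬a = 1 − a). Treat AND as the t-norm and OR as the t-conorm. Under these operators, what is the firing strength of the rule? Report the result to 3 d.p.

firing strength: fast=0.53, dry=0.90, none=0.61; AND[a·b] → w = 0.2910

0.291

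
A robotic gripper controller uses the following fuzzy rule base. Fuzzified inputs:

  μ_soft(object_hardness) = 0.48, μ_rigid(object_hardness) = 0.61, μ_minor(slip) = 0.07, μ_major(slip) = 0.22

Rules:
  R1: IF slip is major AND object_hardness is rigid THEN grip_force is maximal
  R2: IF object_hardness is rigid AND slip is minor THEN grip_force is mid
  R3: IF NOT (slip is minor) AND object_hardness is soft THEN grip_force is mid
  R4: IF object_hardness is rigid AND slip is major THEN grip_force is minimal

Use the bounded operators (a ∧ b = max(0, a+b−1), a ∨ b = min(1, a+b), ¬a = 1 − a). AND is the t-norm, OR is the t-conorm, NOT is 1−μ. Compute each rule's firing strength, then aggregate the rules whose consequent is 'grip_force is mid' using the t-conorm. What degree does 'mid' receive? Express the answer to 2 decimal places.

0.41

R1: major=0.22, rigid=0.61; AND[max(0, a+b−1)] → w = 0.00
R2: rigid=0.61, minor=0.07; AND[max(0, a+b−1)] → w = 0.00
R3: ¬minor=1−0.07=0.93, soft=0.48; AND[max(0, a+b−1)] → w = 0.41
R4: rigid=0.61, major=0.22; AND[max(0, a+b−1)] → w = 0.00
Rules with consequent 'mid': {R2, R3} → strengths 0.00, 0.41
Aggregate via t-conorm [min(1, a+b)]: 0.41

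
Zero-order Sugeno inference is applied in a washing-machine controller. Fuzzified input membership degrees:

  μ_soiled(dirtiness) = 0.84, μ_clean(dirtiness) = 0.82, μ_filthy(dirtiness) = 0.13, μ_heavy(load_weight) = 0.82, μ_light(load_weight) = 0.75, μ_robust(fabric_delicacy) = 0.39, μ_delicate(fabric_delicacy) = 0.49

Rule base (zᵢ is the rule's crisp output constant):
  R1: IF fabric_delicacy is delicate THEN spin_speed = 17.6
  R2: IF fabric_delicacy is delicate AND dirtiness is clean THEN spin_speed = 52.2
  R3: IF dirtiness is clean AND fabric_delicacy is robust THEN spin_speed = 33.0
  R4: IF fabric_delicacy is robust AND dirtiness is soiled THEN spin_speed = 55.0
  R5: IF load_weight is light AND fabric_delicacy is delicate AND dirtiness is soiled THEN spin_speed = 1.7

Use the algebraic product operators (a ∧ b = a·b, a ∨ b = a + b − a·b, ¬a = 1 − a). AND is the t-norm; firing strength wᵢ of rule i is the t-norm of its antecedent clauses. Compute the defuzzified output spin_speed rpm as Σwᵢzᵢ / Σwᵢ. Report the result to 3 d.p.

31.763

R1 (z=17.6): delicate=0.49 → w = 0.4900
R2 (z=52.2): delicate=0.49, clean=0.82; AND[a·b] → w = 0.4018
R3 (z=33.0): clean=0.82, robust=0.39; AND[a·b] → w = 0.3198
R4 (z=55.0): robust=0.39, soiled=0.84; AND[a·b] → w = 0.3276
R5 (z=1.7): light=0.75, delicate=0.49, soiled=0.84; AND[a·b] → w = 0.3087
Weighted average = (0.4900·17.6 + 0.4018·52.2 + 0.3198·33.0 + 0.3276·55.0 + 0.3087·1.7) / (0.4900 + 0.4018 + 0.3198 + 0.3276 + 0.3087)
  = 58.6942 / 1.8479 = 31.763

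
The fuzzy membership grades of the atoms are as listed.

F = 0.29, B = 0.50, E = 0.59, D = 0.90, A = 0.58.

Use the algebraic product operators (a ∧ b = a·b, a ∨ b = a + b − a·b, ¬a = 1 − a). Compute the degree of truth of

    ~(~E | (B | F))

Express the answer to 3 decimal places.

0.209

~E = 1 − 0.5900 = 0.4100
B | F = a + b − a·b on (0.5000, 0.2900) = 0.6450
~E | (B | F) = a + b − a·b on (0.4100, 0.6450) = 0.7906
~(~E | (B | F)) = 1 − 0.7906 = 0.2094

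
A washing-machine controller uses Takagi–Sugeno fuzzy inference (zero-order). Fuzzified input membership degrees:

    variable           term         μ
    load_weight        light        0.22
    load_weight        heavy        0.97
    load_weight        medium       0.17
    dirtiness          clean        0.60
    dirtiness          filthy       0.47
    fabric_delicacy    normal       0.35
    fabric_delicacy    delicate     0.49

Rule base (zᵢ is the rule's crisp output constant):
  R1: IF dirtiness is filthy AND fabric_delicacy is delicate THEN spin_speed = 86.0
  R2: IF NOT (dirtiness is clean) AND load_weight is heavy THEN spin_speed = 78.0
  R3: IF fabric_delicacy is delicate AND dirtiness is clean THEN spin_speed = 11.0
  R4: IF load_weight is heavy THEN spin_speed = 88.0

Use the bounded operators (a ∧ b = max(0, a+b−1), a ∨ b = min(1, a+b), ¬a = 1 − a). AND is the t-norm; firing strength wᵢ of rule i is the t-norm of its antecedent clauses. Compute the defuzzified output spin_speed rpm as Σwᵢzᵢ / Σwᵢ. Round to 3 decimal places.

80.566

R1 (z=86.0): filthy=0.47, delicate=0.49; AND[max(0, a+b−1)] → w = 0.00
R2 (z=78.0): ¬clean=1−0.60=0.40, heavy=0.97; AND[max(0, a+b−1)] → w = 0.37
R3 (z=11.0): delicate=0.49, clean=0.60; AND[max(0, a+b−1)] → w = 0.09
R4 (z=88.0): heavy=0.97 → w = 0.97
Weighted average = (0.00·86.0 + 0.37·78.0 + 0.09·11.0 + 0.97·88.0) / (0.00 + 0.37 + 0.09 + 0.97)
  = 115.2100 / 1.4300 = 80.566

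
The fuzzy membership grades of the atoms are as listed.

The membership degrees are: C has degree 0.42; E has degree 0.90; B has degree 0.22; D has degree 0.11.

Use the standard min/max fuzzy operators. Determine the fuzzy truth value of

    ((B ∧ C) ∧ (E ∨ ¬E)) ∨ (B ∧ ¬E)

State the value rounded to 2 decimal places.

0.22

B ∧ C = min(a, b) on (0.22, 0.42) = 0.22
¬E = 1 − 0.90 = 0.10
E ∨ ¬E = max(a, b) on (0.90, 0.10) = 0.90
(B ∧ C) ∧ (E ∨ ¬E) = min(a, b) on (0.22, 0.90) = 0.22
¬E = 1 − 0.90 = 0.10
B ∧ ¬E = min(a, b) on (0.22, 0.10) = 0.10
((B ∧ C) ∧ (E ∨ ¬E)) ∨ (B ∧ ¬E) = max(a, b) on (0.22, 0.10) = 0.22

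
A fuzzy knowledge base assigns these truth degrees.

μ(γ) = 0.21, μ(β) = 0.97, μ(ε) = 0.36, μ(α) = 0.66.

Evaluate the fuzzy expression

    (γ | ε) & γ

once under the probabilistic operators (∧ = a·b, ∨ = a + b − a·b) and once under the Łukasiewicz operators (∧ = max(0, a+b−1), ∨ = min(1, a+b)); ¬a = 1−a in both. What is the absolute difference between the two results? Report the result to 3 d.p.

0.104

Under probabilistic:
  γ | ε = a + b − a·b on (0.2100, 0.3600) = 0.4944
  (γ | ε) & γ = a·b on (0.4944, 0.2100) = 0.1038
  → value = 0.1038
Under Łukasiewicz:
  γ | ε = min(1, a+b) on (0.21, 0.36) = 0.57
  (γ | ε) & γ = max(0, a+b−1) on (0.57, 0.21) = 0.00
  → value = 0.0000
|0.1038 − 0.0000| = 0.104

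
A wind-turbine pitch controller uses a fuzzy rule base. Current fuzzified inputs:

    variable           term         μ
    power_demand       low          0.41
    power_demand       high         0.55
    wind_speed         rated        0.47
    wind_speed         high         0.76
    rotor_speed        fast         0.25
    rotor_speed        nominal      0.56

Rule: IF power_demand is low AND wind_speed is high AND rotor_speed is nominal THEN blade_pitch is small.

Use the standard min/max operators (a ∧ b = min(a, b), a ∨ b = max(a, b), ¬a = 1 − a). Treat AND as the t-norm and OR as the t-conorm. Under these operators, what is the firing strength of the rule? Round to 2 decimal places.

0.41

firing strength: low=0.41, high=0.76, nominal=0.56; AND[min(a, b)] → w = 0.41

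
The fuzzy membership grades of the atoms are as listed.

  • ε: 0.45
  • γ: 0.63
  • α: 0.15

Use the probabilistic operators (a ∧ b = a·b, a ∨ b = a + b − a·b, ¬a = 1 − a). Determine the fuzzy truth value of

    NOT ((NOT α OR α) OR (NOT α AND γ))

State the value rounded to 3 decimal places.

NOT α = 1 − 0.1500 = 0.8500
NOT α OR α = a + b − a·b on (0.8500, 0.1500) = 0.8725
NOT α = 1 − 0.1500 = 0.8500
NOT α AND γ = a·b on (0.8500, 0.6300) = 0.5355
(NOT α OR α) OR (NOT α AND γ) = a + b − a·b on (0.8725, 0.5355) = 0.9408
NOT ((NOT α OR α) OR (NOT α AND γ)) = 1 − 0.9408 = 0.0592

0.059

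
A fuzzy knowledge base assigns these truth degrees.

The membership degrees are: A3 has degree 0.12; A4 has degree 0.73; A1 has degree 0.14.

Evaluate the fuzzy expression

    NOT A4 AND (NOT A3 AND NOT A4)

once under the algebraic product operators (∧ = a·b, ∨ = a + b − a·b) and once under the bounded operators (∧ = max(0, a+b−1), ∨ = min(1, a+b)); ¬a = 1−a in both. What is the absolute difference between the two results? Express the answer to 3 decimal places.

0.064

Under algebraic product:
  NOT A4 = 1 − 0.7300 = 0.2700
  NOT A3 = 1 − 0.1200 = 0.8800
  NOT A4 = 1 − 0.7300 = 0.2700
  NOT A3 AND NOT A4 = a·b on (0.8800, 0.2700) = 0.2376
  NOT A4 AND (NOT A3 AND NOT A4) = a·b on (0.2700, 0.2376) = 0.0642
  → value = 0.0642
Under bounded:
  NOT A4 = 1 − 0.73 = 0.27
  NOT A3 = 1 − 0.12 = 0.88
  NOT A4 = 1 − 0.73 = 0.27
  NOT A3 AND NOT A4 = max(0, a+b−1) on (0.88, 0.27) = 0.15
  NOT A4 AND (NOT A3 AND NOT A4) = max(0, a+b−1) on (0.27, 0.15) = 0.00
  → value = 0.0000
|0.0642 − 0.0000| = 0.064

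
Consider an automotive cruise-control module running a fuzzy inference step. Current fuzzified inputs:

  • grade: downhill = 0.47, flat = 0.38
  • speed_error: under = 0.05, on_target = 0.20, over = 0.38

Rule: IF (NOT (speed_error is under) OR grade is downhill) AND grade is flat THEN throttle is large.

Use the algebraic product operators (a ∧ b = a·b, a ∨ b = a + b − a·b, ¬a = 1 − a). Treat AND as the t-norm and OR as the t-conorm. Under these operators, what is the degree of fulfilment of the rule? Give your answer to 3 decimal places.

firing strength: (¬under=1−0.05=0.95 OR downhill=0.47) = 0.9735; AND[a·b] with flat=0.38 → w = 0.3699

0.370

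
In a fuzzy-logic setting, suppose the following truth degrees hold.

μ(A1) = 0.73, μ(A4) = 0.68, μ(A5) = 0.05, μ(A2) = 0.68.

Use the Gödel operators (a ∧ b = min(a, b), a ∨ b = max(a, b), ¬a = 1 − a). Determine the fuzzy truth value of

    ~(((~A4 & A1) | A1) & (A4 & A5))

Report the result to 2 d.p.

~A4 = 1 − 0.68 = 0.32
~A4 & A1 = min(a, b) on (0.32, 0.73) = 0.32
(~A4 & A1) | A1 = max(a, b) on (0.32, 0.73) = 0.73
A4 & A5 = min(a, b) on (0.68, 0.05) = 0.05
((~A4 & A1) | A1) & (A4 & A5) = min(a, b) on (0.73, 0.05) = 0.05
~(((~A4 & A1) | A1) & (A4 & A5)) = 1 − 0.05 = 0.95

0.95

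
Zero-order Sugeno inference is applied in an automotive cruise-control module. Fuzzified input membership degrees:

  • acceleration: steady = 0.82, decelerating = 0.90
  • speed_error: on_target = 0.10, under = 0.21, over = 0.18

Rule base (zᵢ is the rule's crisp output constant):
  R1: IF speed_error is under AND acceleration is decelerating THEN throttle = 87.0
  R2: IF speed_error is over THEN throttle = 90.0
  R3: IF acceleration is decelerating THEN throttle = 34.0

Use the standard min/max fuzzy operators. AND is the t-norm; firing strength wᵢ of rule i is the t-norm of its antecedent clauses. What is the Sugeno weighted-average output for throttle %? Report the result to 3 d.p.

R1 (z=87.0): under=0.21, decelerating=0.90; AND[min(a, b)] → w = 0.21
R2 (z=90.0): over=0.18 → w = 0.18
R3 (z=34.0): decelerating=0.90 → w = 0.90
Weighted average = (0.21·87.0 + 0.18·90.0 + 0.90·34.0) / (0.21 + 0.18 + 0.90)
  = 65.0700 / 1.2900 = 50.442

50.442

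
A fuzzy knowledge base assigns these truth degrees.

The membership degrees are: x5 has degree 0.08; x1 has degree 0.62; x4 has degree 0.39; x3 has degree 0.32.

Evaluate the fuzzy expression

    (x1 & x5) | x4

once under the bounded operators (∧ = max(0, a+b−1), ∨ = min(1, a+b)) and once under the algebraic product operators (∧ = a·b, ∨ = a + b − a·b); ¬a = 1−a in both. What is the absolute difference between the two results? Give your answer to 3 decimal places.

Under bounded:
  x1 & x5 = max(0, a+b−1) on (0.62, 0.08) = 0.00
  (x1 & x5) | x4 = min(1, a+b) on (0.00, 0.39) = 0.39
  → value = 0.3900
Under algebraic product:
  x1 & x5 = a·b on (0.6200, 0.0800) = 0.0496
  (x1 & x5) | x4 = a + b − a·b on (0.0496, 0.3900) = 0.4203
  → value = 0.4203
|0.3900 − 0.4203| = 0.030

0.030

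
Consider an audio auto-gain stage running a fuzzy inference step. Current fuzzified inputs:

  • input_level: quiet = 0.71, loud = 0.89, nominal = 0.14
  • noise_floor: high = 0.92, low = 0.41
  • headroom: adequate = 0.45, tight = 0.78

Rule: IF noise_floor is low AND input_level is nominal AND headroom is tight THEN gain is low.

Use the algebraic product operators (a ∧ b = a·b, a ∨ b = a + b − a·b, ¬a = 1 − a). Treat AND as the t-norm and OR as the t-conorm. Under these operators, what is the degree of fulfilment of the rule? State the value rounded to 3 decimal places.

0.045

firing strength: low=0.41, nominal=0.14, tight=0.78; AND[a·b] → w = 0.0448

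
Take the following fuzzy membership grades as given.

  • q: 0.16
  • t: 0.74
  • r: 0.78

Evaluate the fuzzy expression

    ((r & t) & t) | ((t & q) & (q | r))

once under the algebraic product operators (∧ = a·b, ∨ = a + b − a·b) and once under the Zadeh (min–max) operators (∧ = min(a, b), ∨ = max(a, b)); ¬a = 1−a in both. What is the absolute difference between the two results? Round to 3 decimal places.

Under algebraic product:
  r & t = a·b on (0.7800, 0.7400) = 0.5772
  (r & t) & t = a·b on (0.5772, 0.7400) = 0.4271
  t & q = a·b on (0.7400, 0.1600) = 0.1184
  q | r = a + b − a·b on (0.1600, 0.7800) = 0.8152
  (t & q) & (q | r) = a·b on (0.1184, 0.8152) = 0.0965
  ((r & t) & t) | ((t & q) & (q | r)) = a + b − a·b on (0.4271, 0.0965) = 0.4824
  → value = 0.4824
Under Zadeh (min–max):
  r & t = min(a, b) on (0.78, 0.74) = 0.74
  (r & t) & t = min(a, b) on (0.74, 0.74) = 0.74
  t & q = min(a, b) on (0.74, 0.16) = 0.16
  q | r = max(a, b) on (0.16, 0.78) = 0.78
  (t & q) & (q | r) = min(a, b) on (0.16, 0.78) = 0.16
  ((r & t) & t) | ((t & q) & (q | r)) = max(a, b) on (0.74, 0.16) = 0.74
  → value = 0.7400
|0.4824 − 0.7400| = 0.258

0.258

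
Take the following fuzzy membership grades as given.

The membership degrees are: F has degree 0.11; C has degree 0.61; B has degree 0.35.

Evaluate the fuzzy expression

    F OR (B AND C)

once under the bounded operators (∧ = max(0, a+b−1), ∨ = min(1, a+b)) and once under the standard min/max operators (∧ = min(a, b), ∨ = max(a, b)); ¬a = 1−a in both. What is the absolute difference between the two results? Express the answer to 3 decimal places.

Under bounded:
  B AND C = max(0, a+b−1) on (0.35, 0.61) = 0.00
  F OR (B AND C) = min(1, a+b) on (0.11, 0.00) = 0.11
  → value = 0.1100
Under standard min/max:
  B AND C = min(a, b) on (0.35, 0.61) = 0.35
  F OR (B AND C) = max(a, b) on (0.11, 0.35) = 0.35
  → value = 0.3500
|0.1100 − 0.3500| = 0.240

0.240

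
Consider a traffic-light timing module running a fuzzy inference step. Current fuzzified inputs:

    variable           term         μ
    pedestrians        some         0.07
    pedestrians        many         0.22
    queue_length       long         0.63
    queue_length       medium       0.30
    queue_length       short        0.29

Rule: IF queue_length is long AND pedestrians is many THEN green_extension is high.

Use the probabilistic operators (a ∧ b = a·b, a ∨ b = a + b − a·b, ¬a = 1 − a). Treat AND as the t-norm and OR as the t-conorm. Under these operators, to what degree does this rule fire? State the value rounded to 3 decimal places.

firing strength: long=0.63, many=0.22; AND[a·b] → w = 0.1386

0.139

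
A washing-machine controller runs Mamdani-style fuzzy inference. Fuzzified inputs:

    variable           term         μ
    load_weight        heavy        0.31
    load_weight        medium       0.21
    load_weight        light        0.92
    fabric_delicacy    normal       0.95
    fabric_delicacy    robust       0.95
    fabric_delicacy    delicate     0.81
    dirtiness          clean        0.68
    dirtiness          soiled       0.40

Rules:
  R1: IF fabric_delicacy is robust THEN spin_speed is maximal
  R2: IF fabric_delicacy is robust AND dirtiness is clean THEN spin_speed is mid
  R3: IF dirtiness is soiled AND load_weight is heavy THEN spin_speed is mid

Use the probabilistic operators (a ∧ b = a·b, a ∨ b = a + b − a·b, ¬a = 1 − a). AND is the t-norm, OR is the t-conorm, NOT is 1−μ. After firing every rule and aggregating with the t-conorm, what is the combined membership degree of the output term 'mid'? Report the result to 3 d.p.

R1: robust=0.95 → w = 0.9500
R2: robust=0.95, clean=0.68; AND[a·b] → w = 0.6460
R3: soiled=0.40, heavy=0.31; AND[a·b] → w = 0.1240
Rules with consequent 'mid': {R2, R3} → strengths 0.6460, 0.1240
Aggregate via t-conorm [a + b − a·b]: 0.6899

0.690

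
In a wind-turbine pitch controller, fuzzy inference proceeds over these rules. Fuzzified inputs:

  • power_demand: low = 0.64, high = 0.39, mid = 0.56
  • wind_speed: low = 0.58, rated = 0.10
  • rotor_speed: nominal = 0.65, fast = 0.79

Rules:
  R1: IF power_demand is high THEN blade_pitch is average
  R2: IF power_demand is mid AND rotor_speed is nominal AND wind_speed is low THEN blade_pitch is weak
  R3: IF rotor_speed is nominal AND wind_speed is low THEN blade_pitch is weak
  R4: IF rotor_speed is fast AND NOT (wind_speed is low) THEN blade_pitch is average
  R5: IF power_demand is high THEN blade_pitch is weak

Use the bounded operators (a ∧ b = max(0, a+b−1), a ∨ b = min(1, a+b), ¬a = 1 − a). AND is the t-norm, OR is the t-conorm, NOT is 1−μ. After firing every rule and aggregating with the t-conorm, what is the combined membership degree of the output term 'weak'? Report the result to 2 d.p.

R1: high=0.39 → w = 0.39
R2: mid=0.56, nominal=0.65, low=0.58; AND[max(0, a+b−1)] → w = 0.00
R3: nominal=0.65, low=0.58; AND[max(0, a+b−1)] → w = 0.23
R4: fast=0.79, ¬low=1−0.58=0.42; AND[max(0, a+b−1)] → w = 0.21
R5: high=0.39 → w = 0.39
Rules with consequent 'weak': {R2, R3, R5} → strengths 0.00, 0.23, 0.39
Aggregate via t-conorm [min(1, a+b)]: 0.62

0.62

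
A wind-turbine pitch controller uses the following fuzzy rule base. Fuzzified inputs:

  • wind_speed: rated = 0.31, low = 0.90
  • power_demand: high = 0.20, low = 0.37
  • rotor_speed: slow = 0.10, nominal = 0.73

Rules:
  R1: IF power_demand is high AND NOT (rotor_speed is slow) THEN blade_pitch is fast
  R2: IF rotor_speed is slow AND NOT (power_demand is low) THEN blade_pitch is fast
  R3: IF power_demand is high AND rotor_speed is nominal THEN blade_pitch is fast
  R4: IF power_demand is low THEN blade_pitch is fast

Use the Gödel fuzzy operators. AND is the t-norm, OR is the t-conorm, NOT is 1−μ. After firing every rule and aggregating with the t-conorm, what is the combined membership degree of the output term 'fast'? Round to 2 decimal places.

R1: high=0.20, ¬slow=1−0.10=0.90; AND[min(a, b)] → w = 0.20
R2: slow=0.10, ¬low=1−0.37=0.63; AND[min(a, b)] → w = 0.10
R3: high=0.20, nominal=0.73; AND[min(a, b)] → w = 0.20
R4: low=0.37 → w = 0.37
Rules with consequent 'fast': {R1, R2, R3, R4} → strengths 0.20, 0.10, 0.20, 0.37
Aggregate via t-conorm [max(a, b)]: 0.37

0.37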